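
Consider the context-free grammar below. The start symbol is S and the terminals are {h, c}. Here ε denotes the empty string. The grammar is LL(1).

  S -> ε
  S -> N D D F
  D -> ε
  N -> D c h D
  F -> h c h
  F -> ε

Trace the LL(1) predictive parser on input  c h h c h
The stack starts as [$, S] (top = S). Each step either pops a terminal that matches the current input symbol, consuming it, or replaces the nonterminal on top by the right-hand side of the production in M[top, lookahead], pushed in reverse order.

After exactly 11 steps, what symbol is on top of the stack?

h

step 1: stack=$ S  input=c h h c h $  — expand S -> N D D F
step 2: stack=$ F D D N  input=c h h c h $  — expand N -> D c h D
step 3: stack=$ F D D D h c D  input=c h h c h $  — expand D -> ε
step 4: stack=$ F D D D h c  input=c h h c h $  — match c
step 5: stack=$ F D D D h  input=h h c h $  — match h
step 6: stack=$ F D D D  input=h c h $  — expand D -> ε
step 7: stack=$ F D D  input=h c h $  — expand D -> ε
step 8: stack=$ F D  input=h c h $  — expand D -> ε
step 9: stack=$ F  input=h c h $  — expand F -> h c h
step 10: stack=$ h c h  input=h c h $  — match h
step 11: stack=$ h c  input=c h $  — match c
Stack after step 11: $ h (top = h).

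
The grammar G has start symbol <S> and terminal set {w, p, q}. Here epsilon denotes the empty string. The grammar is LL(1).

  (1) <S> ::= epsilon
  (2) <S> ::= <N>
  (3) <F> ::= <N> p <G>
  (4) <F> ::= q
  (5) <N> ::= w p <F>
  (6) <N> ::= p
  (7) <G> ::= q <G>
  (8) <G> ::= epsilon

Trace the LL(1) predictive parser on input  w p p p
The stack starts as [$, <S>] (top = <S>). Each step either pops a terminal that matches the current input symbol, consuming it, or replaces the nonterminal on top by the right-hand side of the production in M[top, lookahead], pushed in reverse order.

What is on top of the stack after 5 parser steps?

     Stack      Input      Action
  1  $ <S>      w p p p $  expand <S> ::= <N>
  2  $ <N>      w p p p $  expand <N> ::= w p <F>
  3  $ <F> p w  w p p p $  match w
  4  $ <F> p    p p p $    match p
  5  $ <F>      p p $      expand <F> ::= <N> p <G>
Stack after step 5: $ <G> p <N> (top = <N>).

<N>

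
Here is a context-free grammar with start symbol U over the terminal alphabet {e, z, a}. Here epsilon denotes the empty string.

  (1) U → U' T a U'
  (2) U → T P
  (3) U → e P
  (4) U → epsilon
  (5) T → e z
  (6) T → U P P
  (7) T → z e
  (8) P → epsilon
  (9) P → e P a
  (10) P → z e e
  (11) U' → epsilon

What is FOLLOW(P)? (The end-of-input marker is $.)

FIRST(P) = {epsilon, e, z}
FIRST(U') = {epsilon}
FIRST(U) = {epsilon, a, e, z}  (via U' T a U', T P)
FIRST(T) = {epsilon, a, e, z}  (via U P P)
FOLLOW(U) includes $ since U is the start symbol.
FOLLOW(U): in T→U P P, U is followed by P P with FIRST {epsilon, e, z}; in T→U P P, the suffix after U is nullable, so FOLLOW(U) ⊇ FOLLOW(T) = {$, a, e, z}. Thus FOLLOW(U) = {$, a, e, z}.
FOLLOW(T): in U→U' T a U', T is followed by a U' with FIRST {a}; in U→T P, T is followed by P with FIRST {epsilon, e, z}; in U→T P, the suffix after T is nullable, so FOLLOW(T) ⊇ FOLLOW(U) = {$, a, e, z}. Thus FOLLOW(T) = {$, a, e, z}.
FOLLOW(P): in U→T P, the suffix after P is empty, so FOLLOW(P) ⊇ FOLLOW(U) = {$, a, e, z}; in U→e P, the suffix after P is empty, so FOLLOW(P) ⊇ FOLLOW(U) = {$, a, e, z}; in T→U P P (occurrence 1), P is followed by P with FIRST {epsilon, e, z}; in T→U P P (occurrence 1), the suffix after P is nullable, so FOLLOW(P) ⊇ FOLLOW(T) = {$, a, e, z}; in T→U P P (occurrence 2), the suffix after P is empty, so FOLLOW(P) ⊇ FOLLOW(T) = {$, a, e, z}; in P→e P a, P is followed by a with FIRST {a}. Thus FOLLOW(P) = {$, a, e, z}.
FOLLOW(U'): in U→U' T a U' (occurrence 1), U' is followed by T a U' with FIRST {a, e, z}; in U→U' T a U' (occurrence 2), the suffix after U' is empty, so FOLLOW(U') ⊇ FOLLOW(U) = {$, a, e, z}. Thus FOLLOW(U') = {$, a, e, z}.

{$, a, e, z}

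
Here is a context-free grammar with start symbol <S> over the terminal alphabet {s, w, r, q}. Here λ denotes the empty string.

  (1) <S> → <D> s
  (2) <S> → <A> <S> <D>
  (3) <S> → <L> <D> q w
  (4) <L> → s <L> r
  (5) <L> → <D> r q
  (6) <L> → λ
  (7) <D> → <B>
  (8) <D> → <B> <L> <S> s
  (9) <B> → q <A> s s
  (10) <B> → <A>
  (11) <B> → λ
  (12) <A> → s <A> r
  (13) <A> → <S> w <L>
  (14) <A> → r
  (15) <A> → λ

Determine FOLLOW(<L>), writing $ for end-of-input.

{$, q, r, s, w}

FIRST(<S>) = {q, r, s}  (via <D> s, <A> <S> <D>, <L> <D> q w)
FIRST(<A>) = {λ, q, r, s}  (via <S> w <L>)
FIRST(<B>) = {λ, q, r, s}  (via <A>)
FIRST(<L>) = {λ, q, r, s}  (via <D> r q)
FIRST(<D>) = {λ, q, r, s}  (via <B>, <B> <L> <S> s)
FOLLOW(<S>) includes $ since <S> is the start symbol.
FOLLOW(<S>): in <S>→<A> <S> <D>, <S> is followed by <D> with FIRST {λ, q, r, s}; in <S>→<A> <S> <D>, the suffix after <S> is nullable (adds nothing new); in <D>→<B> <L> <S> s, <S> is followed by s with FIRST {s}; in <A>→<S> w <L>, <S> is followed by w <L> with FIRST {w}. Thus FOLLOW(<S>) = {$, q, r, s, w}.
FOLLOW(<D>): in <S>→<D> s, <D> is followed by s with FIRST {s}; in <S>→<A> <S> <D>, the suffix after <D> is empty, so FOLLOW(<D>) ⊇ FOLLOW(<S>) = {$, q, r, s, w}; in <S>→<L> <D> q w, <D> is followed by q w with FIRST {q}; in <L>→<D> r q, <D> is followed by r q with FIRST {r}. Thus FOLLOW(<D>) = {$, q, r, s, w}.
FOLLOW(<B>): in <D>→<B>, the suffix after <B> is empty, so FOLLOW(<B>) ⊇ FOLLOW(<D>) = {$, q, r, s, w}; in <D>→<B> <L> <S> s, <B> is followed by <L> <S> s with FIRST {q, r, s}. Thus FOLLOW(<B>) = {$, q, r, s, w}.
FOLLOW(<A>): in <S>→<A> <S> <D>, <A> is followed by <S> <D> with FIRST {q, r, s}; in <B>→q <A> s s, <A> is followed by s s with FIRST {s}; in <B>→<A>, the suffix after <A> is empty, so FOLLOW(<A>) ⊇ FOLLOW(<B>) = {$, q, r, s, w}; in <A>→s <A> r, <A> is followed by r with FIRST {r}. Thus FOLLOW(<A>) = {$, q, r, s, w}.
FOLLOW(<L>): in <S>→<L> <D> q w, <L> is followed by <D> q w with FIRST {q, r, s}; in <L>→s <L> r, <L> is followed by r with FIRST {r}; in <D>→<B> <L> <S> s, <L> is followed by <S> s with FIRST {q, r, s}; in <A>→<S> w <L>, the suffix after <L> is empty, so FOLLOW(<L>) ⊇ FOLLOW(<A>) = {$, q, r, s, w}. Thus FOLLOW(<L>) = {$, q, r, s, w}.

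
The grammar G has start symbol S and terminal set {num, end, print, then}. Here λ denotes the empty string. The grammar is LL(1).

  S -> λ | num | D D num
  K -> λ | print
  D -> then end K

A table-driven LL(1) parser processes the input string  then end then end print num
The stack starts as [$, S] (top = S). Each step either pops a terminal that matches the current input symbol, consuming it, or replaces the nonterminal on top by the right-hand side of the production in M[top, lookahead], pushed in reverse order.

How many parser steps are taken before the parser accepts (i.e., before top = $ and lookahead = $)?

step 1: stack=$ S  input=then end then end print num $  — expand S -> D D num
step 2: stack=$ num D D  input=then end then end print num $  — expand D -> then end K
step 3: stack=$ num D K end then  input=then end then end print num $  — match then
step 4: stack=$ num D K end  input=end then end print num $  — match end
step 5: stack=$ num D K  input=then end print num $  — expand K -> λ
step 6: stack=$ num D  input=then end print num $  — expand D -> then end K
step 7: stack=$ num K end then  input=then end print num $  — match then
step 8: stack=$ num K end  input=end print num $  — match end
step 9: stack=$ num K  input=print num $  — expand K -> print
step 10: stack=$ num print  input=print num $  — match print
step 11: stack=$ num  input=num $  — match num
Accept reached after 11 steps.

11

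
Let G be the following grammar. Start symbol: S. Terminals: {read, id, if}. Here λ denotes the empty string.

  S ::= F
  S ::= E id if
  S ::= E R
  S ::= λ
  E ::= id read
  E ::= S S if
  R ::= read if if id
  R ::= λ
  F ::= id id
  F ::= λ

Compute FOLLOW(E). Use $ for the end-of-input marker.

{$, id, if, read}

FIRST(R): from R::=read if if id we get {read}; from R::=λ we get {λ}. So FIRST(R) = {λ, read}.
FIRST(F): from F::=id id we get {id}; from F::=λ we get {λ}. So FIRST(F) = {λ, id}.
FIRST(S): from S::=F we get {λ, id}; from S::=E id if we get {id, if}; from S::=E R we get {id, if}; from S::=λ we get {λ}. So FIRST(S) = {λ, id, if}.
FIRST(E): from E::=id read we get {id}; from E::=S S if we get {id, if}. So FIRST(E) = {id, if}.
FOLLOW(S) includes $ since S is the start symbol.
FOLLOW(S): in E::=S S if (occurrence 1), S is followed by S if with FIRST {id, if}; in E::=S S if (occurrence 2), S is followed by if with FIRST {if}. Thus FOLLOW(S) = {$, id, if}.
FOLLOW(E): in S::=E id if, E is followed by id if with FIRST {id}; in S::=E R, E is followed by R with FIRST {λ, read}; in S::=E R, the suffix after E is nullable, so FOLLOW(E) ⊇ FOLLOW(S) = {$, id, if}. Thus FOLLOW(E) = {$, id, if, read}.
FOLLOW(R): in S::=E R, the suffix after R is empty, so FOLLOW(R) ⊇ FOLLOW(S) = {$, id, if}. Thus FOLLOW(R) = {$, id, if}.
FOLLOW(F): in S::=F, the suffix after F is empty, so FOLLOW(F) ⊇ FOLLOW(S) = {$, id, if}. Thus FOLLOW(F) = {$, id, if}.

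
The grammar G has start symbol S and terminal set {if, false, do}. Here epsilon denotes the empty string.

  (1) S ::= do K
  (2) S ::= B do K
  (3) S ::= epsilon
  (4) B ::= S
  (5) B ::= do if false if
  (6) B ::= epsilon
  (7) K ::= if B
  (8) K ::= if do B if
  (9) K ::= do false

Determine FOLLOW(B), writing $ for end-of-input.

FIRST(K): from K::=if B we get {if}; from K::=if do B if we get {if}; from K::=do false we get {do}. So FIRST(K) = {do, if}.
FIRST(S): from S::=do K we get {do}; from S::=B do K we get {do}; from S::=epsilon we get {epsilon}. So FIRST(S) = {epsilon, do}.
FIRST(B): from B::=S we get {epsilon, do}; from B::=do if false if we get {do}; from B::=epsilon we get {epsilon}. So FIRST(B) = {epsilon, do}.
FOLLOW(S) includes $ since S is the start symbol.
FOLLOW(S): in B::=S, the suffix after S is empty, so FOLLOW(S) ⊇ FOLLOW(B) = {$, do, if}. Thus FOLLOW(S) = {$, do, if}.
FOLLOW(K): in S::=do K, the suffix after K is empty, so FOLLOW(K) ⊇ FOLLOW(S) = {$, do, if}; in S::=B do K, the suffix after K is empty, so FOLLOW(K) ⊇ FOLLOW(S) = {$, do, if}. Thus FOLLOW(K) = {$, do, if}.
FOLLOW(B): in S::=B do K, B is followed by do K with FIRST {do}; in K::=if B, the suffix after B is empty, so FOLLOW(B) ⊇ FOLLOW(K) = {$, do, if}; in K::=if do B if, B is followed by if with FIRST {if}. Thus FOLLOW(B) = {$, do, if}.

{$, do, if}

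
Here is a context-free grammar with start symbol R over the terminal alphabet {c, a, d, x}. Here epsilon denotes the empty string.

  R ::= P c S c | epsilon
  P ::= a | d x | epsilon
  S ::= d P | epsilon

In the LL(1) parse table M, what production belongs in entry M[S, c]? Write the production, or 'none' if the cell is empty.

S ::= epsilon

FIRST(P) = {epsilon, a, d}
FIRST(S) = {epsilon, d}
FIRST(R) = {epsilon, a, c, d}  (via P c S c)
FOLLOW(R) includes $ since R is the start symbol.
FOLLOW(S): in R::=P c S c, S is followed by c with FIRST {c}. Thus FOLLOW(S) = {c}.
For S ::= d P: FIRST(d P) = {d}, so it goes in M[S, t] for t ∈ {d}.
For S ::= epsilon: FIRST(epsilon) = {epsilon}, so it goes in M[S, t] for t ∈ {}; since epsilon ∈ FIRST, also for every t ∈ FOLLOW(S) = {c}.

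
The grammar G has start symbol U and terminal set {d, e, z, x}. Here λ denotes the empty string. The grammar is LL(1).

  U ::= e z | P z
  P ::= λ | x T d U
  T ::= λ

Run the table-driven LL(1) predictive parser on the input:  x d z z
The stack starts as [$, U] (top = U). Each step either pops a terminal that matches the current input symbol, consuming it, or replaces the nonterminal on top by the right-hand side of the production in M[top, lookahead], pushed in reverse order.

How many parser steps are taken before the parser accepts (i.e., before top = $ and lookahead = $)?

9

     Stack        Input      Action
  1  $ U          x d z z $  expand U ::= P z
  2  $ z P        x d z z $  expand P ::= x T d U
  3  $ z U d T x  x d z z $  match x
  4  $ z U d T    d z z $    expand T ::= λ
  5  $ z U d      d z z $    match d
  6  $ z U        z z $      expand U ::= P z
  7  $ z z P      z z $      expand P ::= λ
  8  $ z z        z z $      match z
  9  $ z          z $        match z
Accept reached after 9 steps.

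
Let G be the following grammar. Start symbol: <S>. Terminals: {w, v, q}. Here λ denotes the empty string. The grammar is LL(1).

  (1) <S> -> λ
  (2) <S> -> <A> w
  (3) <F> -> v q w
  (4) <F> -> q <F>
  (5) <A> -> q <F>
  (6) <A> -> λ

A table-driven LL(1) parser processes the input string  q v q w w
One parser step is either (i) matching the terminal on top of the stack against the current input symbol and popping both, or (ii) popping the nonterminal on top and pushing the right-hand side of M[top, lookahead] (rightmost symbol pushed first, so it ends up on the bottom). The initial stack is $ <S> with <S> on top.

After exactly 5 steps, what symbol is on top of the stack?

q

step 1: stack=$ <S>  input=q v q w w $  — expand <S> -> <A> w
step 2: stack=$ w <A>  input=q v q w w $  — expand <A> -> q <F>
step 3: stack=$ w <F> q  input=q v q w w $  — match q
step 4: stack=$ w <F>  input=v q w w $  — expand <F> -> v q w
step 5: stack=$ w w q v  input=v q w w $  — match v
Stack after step 5: $ w w q (top = q).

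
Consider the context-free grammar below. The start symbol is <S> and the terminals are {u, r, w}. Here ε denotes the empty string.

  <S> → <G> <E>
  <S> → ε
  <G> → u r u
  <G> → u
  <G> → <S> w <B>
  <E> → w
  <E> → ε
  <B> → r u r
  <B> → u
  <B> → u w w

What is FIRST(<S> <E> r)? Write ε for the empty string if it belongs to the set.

FIRST(<E>) = {ε, w}
FIRST(<B>) = {r, u}
FIRST(<S>) = {ε, u, w}  (via <G> <E>)
FIRST(<G>) = {u, w}  (via <S> w <B>)
FIRST(<S> <E> r): take FIRST of each symbol in turn, carrying on past any symbol whose FIRST contains ε; result {r, u, w}.

{r, u, w}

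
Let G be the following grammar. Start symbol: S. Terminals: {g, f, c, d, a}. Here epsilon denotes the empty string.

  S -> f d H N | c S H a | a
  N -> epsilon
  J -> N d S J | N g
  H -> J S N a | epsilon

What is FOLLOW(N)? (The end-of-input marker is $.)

FIRST(S): from S->f d H N we get {f}; from S->c S H a we get {c}; from S->a we get {a}. So FIRST(S) = {a, c, f}.
FIRST(N): from N->epsilon we get {epsilon}. So FIRST(N) = {epsilon}.
FIRST(J): from J->N d S J we get {d}; from J->N g we get {g}. So FIRST(J) = {d, g}.
FIRST(H): from H->J S N a we get {d, g}; from H->epsilon we get {epsilon}. So FIRST(H) = {epsilon, d, g}.
FOLLOW(S) includes $ since S is the start symbol.
FOLLOW(S): in S->c S H a, S is followed by H a with FIRST {a, d, g}; in J->N d S J, S is followed by J with FIRST {d, g}; in H->J S N a, S is followed by N a with FIRST {a}. Thus FOLLOW(S) = {$, a, d, g}.
FOLLOW(N): in S->f d H N, the suffix after N is empty, so FOLLOW(N) ⊇ FOLLOW(S) = {$, a, d, g}; in J->N d S J, N is followed by d S J with FIRST {d}; in J->N g, N is followed by g with FIRST {g}; in H->J S N a, N is followed by a with FIRST {a}. Thus FOLLOW(N) = {$, a, d, g}.
FOLLOW(J): in J->N d S J, the suffix after J is empty (adds nothing new); in H->J S N a, J is followed by S N a with FIRST {a, c, f}. Thus FOLLOW(J) = {a, c, f}.
FOLLOW(H): in S->f d H N, H is followed by N with FIRST {epsilon}; in S->f d H N, the suffix after H is nullable, so FOLLOW(H) ⊇ FOLLOW(S) = {$, a, d, g}; in S->c S H a, H is followed by a with FIRST {a}. Thus FOLLOW(H) = {$, a, d, g}.

{$, a, d, g}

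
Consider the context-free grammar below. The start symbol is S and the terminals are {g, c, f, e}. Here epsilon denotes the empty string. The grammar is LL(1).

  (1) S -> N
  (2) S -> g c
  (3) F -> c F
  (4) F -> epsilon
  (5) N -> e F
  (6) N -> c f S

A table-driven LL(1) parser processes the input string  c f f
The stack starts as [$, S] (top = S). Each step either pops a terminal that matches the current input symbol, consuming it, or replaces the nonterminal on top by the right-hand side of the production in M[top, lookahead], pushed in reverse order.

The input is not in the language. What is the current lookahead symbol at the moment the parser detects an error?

f

     Stack    Input    Action
  1  $ S      c f f $  expand S -> N
  2  $ N      c f f $  expand N -> c f S
  3  $ S f c  c f f $  match c
  4  $ S f    f f $    match f
  5  $ S      f $      error: M[S, f] is empty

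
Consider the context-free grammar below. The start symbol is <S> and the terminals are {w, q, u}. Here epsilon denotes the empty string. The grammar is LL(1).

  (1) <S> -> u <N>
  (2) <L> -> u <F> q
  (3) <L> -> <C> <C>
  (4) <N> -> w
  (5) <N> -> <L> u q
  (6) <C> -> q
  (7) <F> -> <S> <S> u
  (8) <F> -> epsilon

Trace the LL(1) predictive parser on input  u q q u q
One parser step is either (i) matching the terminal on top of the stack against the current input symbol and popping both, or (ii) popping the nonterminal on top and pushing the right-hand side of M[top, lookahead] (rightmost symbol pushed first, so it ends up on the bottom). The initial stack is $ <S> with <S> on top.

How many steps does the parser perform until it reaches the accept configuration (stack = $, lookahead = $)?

10

step 1: stack=$ <S>  input=u q q u q $  — expand <S> -> u <N>
step 2: stack=$ <N> u  input=u q q u q $  — match u
step 3: stack=$ <N>  input=q q u q $  — expand <N> -> <L> u q
step 4: stack=$ q u <L>  input=q q u q $  — expand <L> -> <C> <C>
step 5: stack=$ q u <C> <C>  input=q q u q $  — expand <C> -> q
step 6: stack=$ q u <C> q  input=q q u q $  — match q
step 7: stack=$ q u <C>  input=q u q $  — expand <C> -> q
step 8: stack=$ q u q  input=q u q $  — match q
step 9: stack=$ q u  input=u q $  — match u
step 10: stack=$ q  input=q $  — match q
Accept reached after 10 steps.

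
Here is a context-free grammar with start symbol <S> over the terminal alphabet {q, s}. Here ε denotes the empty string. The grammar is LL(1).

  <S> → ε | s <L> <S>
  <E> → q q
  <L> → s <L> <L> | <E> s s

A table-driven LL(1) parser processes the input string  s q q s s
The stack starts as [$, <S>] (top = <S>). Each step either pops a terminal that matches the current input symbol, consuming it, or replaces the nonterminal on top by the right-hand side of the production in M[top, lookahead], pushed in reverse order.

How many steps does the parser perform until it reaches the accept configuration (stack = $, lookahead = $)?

     Stack          Input        Action
  1  $ <S>          s q q s s $  expand <S> → s <L> <S>
  2  $ <S> <L> s    s q q s s $  match s
  3  $ <S> <L>      q q s s $    expand <L> → <E> s s
  4  $ <S> s s <E>  q q s s $    expand <E> → q q
  5  $ <S> s s q q  q q s s $    match q
  6  $ <S> s s q    q s s $      match q
  7  $ <S> s s      s s $        match s
  8  $ <S> s        s $          match s
  9  $ <S>          $            expand <S> → ε
Accept reached after 9 steps.

9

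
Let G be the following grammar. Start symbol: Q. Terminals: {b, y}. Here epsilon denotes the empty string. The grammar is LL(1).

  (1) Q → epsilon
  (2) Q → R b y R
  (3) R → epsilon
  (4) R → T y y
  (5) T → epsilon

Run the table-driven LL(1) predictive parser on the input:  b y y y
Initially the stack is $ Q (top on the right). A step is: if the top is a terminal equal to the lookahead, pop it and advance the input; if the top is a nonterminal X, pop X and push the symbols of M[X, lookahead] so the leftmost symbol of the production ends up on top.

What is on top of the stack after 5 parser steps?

     Stack      Input      Action
  1  $ Q        b y y y $  expand Q → R b y R
  2  $ R y b R  b y y y $  expand R → epsilon
  3  $ R y b    b y y y $  match b
  4  $ R y      y y y $    match y
  5  $ R        y y $      expand R → T y y
Stack after step 5: $ y y T (top = T).

T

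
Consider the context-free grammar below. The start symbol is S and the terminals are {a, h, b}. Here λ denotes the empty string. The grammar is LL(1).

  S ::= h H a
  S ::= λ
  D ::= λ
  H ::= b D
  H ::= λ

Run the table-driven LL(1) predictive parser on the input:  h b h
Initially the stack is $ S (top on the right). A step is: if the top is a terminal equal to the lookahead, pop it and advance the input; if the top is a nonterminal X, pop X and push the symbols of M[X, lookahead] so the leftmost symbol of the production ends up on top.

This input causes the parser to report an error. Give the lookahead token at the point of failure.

     Stack    Input    Action
  1  $ S      h b h $  expand S ::= h H a
  2  $ a H h  h b h $  match h
  3  $ a H    b h $    expand H ::= b D
  4  $ a D b  b h $    match b
  5  $ a D    h $      error: M[D, h] is empty

h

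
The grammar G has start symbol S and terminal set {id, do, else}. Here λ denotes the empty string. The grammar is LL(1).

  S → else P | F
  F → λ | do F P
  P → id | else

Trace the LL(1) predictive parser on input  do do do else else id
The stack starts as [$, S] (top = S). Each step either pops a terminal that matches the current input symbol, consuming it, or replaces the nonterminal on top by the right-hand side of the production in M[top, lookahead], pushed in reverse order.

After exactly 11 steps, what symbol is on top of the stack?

      Stack         Input                    Action
   1  $ S           do do do else else id $  expand S → F
   2  $ F           do do do else else id $  expand F → do F P
   3  $ P F do      do do do else else id $  match do
   4  $ P F         do do else else id $     expand F → do F P
   5  $ P P F do    do do else else id $     match do
   6  $ P P F       do else else id $        expand F → do F P
   7  $ P P P F do  do else else id $        match do
   8  $ P P P F     else else id $           expand F → λ
   9  $ P P P       else else id $           expand P → else
  10  $ P P else    else else id $           match else
  11  $ P P         else id $                expand P → else
Stack after step 11: $ P else (top = else).

else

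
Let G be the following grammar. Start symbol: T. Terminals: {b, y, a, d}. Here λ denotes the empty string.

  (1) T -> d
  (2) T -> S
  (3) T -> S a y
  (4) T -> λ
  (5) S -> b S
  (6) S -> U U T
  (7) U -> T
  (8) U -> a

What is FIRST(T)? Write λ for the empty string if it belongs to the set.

{λ, a, b, d}

FIRST(T) = {λ, a, b, d}  (via S, S a y)
FIRST(U) = {λ, a, b, d}  (via T)
FIRST(S) = {λ, a, b, d}  (via U U T)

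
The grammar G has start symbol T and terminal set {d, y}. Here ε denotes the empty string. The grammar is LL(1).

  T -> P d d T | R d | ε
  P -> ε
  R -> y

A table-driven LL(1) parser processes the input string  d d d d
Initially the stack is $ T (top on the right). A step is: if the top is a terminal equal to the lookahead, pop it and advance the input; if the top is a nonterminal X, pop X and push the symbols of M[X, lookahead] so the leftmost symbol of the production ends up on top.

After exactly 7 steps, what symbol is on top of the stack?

d

     Stack      Input      Action
  1  $ T        d d d d $  expand T -> P d d T
  2  $ T d d P  d d d d $  expand P -> ε
  3  $ T d d    d d d d $  match d
  4  $ T d      d d d $    match d
  5  $ T        d d $      expand T -> P d d T
  6  $ T d d P  d d $      expand P -> ε
  7  $ T d d    d d $      match d
Stack after step 7: $ T d (top = d).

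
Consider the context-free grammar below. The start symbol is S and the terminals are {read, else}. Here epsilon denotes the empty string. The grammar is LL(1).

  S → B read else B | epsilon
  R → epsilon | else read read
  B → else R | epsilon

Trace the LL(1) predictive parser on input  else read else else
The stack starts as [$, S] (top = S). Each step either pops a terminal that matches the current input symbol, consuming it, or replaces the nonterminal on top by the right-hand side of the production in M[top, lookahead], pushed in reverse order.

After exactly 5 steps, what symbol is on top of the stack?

     Stack                 Input                  Action
  1  $ S                   else read else else $  expand S → B read else B
  2  $ B else read B       else read else else $  expand B → else R
  3  $ B else read R else  else read else else $  match else
  4  $ B else read R       read else else $       expand R → epsilon
  5  $ B else read         read else else $       match read
Stack after step 5: $ B else (top = else).

else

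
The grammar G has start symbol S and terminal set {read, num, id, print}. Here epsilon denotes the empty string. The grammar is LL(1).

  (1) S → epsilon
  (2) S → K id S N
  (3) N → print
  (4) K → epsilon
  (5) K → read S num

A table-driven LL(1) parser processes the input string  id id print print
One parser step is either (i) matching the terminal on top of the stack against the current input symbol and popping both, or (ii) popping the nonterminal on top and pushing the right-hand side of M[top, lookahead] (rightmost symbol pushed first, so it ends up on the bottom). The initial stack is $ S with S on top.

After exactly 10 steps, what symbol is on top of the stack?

step 1: stack=$ S  input=id id print print $  — expand S → K id S N
step 2: stack=$ N S id K  input=id id print print $  — expand K → epsilon
step 3: stack=$ N S id  input=id id print print $  — match id
step 4: stack=$ N S  input=id print print $  — expand S → K id S N
step 5: stack=$ N N S id K  input=id print print $  — expand K → epsilon
step 6: stack=$ N N S id  input=id print print $  — match id
step 7: stack=$ N N S  input=print print $  — expand S → epsilon
step 8: stack=$ N N  input=print print $  — expand N → print
step 9: stack=$ N print  input=print print $  — match print
step 10: stack=$ N  input=print $  — expand N → print
Stack after step 10: $ print (top = print).

print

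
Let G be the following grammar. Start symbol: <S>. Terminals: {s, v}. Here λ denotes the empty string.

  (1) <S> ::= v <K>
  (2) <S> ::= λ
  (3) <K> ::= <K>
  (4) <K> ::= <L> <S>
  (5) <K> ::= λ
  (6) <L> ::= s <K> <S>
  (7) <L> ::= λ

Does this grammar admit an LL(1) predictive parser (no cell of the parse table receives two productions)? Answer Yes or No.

No

FIRST(<S>) = {λ, v}
FIRST(<K>) = {λ, s, v}
FIRST(<L>) = {λ, s}
FOLLOW(<S>) = {$, v}
FOLLOW(<K>) = {$, v}
FOLLOW(<L>) = {$, v}
Cell M[<K>, $] receives both <K> ::= <K> and <K> ::= <L> <S> and <K> ::= λ — the grammar is not LL(1).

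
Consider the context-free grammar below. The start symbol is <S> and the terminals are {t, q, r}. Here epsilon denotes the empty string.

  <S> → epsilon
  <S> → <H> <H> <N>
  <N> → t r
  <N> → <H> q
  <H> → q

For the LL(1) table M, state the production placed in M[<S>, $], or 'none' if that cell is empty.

FIRST(<H>) = {q}
FIRST(<S>) = {epsilon, q}  (via <H> <H> <N>)
FIRST(<N>) = {q, t}  (via <H> q)
FOLLOW(<S>) includes $ since <S> is the start symbol.
FOLLOW(<S>): <S> appears on no right-hand side. Thus FOLLOW(<S>) = {$}.
For <S> → epsilon: FIRST(epsilon) = {epsilon}, so it goes in M[<S>, t] for t ∈ {}; since epsilon ∈ FIRST, also for every t ∈ FOLLOW(<S>) = {$}.
For <S> → <H> <H> <N>: FIRST(<H> <H> <N>) = {q}, so it goes in M[<S>, t] for t ∈ {q}.

<S> → epsilon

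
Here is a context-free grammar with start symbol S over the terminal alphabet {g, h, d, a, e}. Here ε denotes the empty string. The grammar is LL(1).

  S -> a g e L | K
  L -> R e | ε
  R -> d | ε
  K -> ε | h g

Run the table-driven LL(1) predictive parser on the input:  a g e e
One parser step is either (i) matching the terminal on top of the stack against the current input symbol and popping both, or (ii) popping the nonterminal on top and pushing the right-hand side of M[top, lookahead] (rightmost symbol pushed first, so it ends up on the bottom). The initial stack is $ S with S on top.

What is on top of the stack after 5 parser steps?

R

step 1: stack=$ S  input=a g e e $  — expand S -> a g e L
step 2: stack=$ L e g a  input=a g e e $  — match a
step 3: stack=$ L e g  input=g e e $  — match g
step 4: stack=$ L e  input=e e $  — match e
step 5: stack=$ L  input=e $  — expand L -> R e
Stack after step 5: $ e R (top = R).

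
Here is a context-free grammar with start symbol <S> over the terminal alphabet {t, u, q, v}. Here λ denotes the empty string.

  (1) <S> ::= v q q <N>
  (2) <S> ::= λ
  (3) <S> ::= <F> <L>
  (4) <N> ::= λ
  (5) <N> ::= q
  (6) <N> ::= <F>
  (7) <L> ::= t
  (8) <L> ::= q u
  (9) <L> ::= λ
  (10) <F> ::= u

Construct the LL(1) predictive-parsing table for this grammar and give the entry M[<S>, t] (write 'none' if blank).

none

FIRST(<L>) = {λ, q, t}
FIRST(<F>) = {u}
FIRST(<S>) = {λ, u, v}  (via <F> <L>)
FIRST(<N>) = {λ, q, u}  (via <F>)
FOLLOW(<S>) includes $ since <S> is the start symbol.
FOLLOW(<S>): <S> appears on no right-hand side. Thus FOLLOW(<S>) = {$}.
For <S> ::= v q q <N>: FIRST(v q q <N>) = {v}, so it goes in M[<S>, t] for t ∈ {v}.
For <S> ::= λ: FIRST(λ) = {λ}, so it goes in M[<S>, t] for t ∈ {}; since λ ∈ FIRST, also for every t ∈ FOLLOW(<S>) = {$}.
For <S> ::= <F> <L>: FIRST(<F> <L>) = {u}, so it goes in M[<S>, t] for t ∈ {u}.
None of these place a production in M[<S>, t].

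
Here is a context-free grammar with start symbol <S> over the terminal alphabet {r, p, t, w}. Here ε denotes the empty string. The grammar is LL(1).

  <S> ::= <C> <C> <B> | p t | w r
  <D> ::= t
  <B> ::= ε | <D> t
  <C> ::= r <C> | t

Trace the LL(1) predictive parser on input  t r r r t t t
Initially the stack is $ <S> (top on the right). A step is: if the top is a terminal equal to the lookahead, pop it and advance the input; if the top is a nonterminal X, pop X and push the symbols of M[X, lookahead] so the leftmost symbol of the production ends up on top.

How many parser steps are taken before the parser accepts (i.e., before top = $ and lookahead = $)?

15

step 1: stack=$ <S>  input=t r r r t t t $  — expand <S> ::= <C> <C> <B>
step 2: stack=$ <B> <C> <C>  input=t r r r t t t $  — expand <C> ::= t
step 3: stack=$ <B> <C> t  input=t r r r t t t $  — match t
step 4: stack=$ <B> <C>  input=r r r t t t $  — expand <C> ::= r <C>
step 5: stack=$ <B> <C> r  input=r r r t t t $  — match r
step 6: stack=$ <B> <C>  input=r r t t t $  — expand <C> ::= r <C>
step 7: stack=$ <B> <C> r  input=r r t t t $  — match r
step 8: stack=$ <B> <C>  input=r t t t $  — expand <C> ::= r <C>
step 9: stack=$ <B> <C> r  input=r t t t $  — match r
step 10: stack=$ <B> <C>  input=t t t $  — expand <C> ::= t
step 11: stack=$ <B> t  input=t t t $  — match t
step 12: stack=$ <B>  input=t t $  — expand <B> ::= <D> t
step 13: stack=$ t <D>  input=t t $  — expand <D> ::= t
step 14: stack=$ t t  input=t t $  — match t
step 15: stack=$ t  input=t $  — match t
Accept reached after 15 steps.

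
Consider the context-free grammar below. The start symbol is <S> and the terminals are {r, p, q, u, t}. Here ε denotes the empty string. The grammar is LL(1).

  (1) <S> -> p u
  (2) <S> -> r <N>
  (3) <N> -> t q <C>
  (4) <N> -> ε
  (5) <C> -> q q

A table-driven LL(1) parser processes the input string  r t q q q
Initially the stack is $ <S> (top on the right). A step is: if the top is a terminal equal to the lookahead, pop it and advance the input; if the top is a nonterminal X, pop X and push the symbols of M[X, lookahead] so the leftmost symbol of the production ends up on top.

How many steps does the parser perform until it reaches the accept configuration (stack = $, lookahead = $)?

step 1: stack=$ <S>  input=r t q q q $  — expand <S> -> r <N>
step 2: stack=$ <N> r  input=r t q q q $  — match r
step 3: stack=$ <N>  input=t q q q $  — expand <N> -> t q <C>
step 4: stack=$ <C> q t  input=t q q q $  — match t
step 5: stack=$ <C> q  input=q q q $  — match q
step 6: stack=$ <C>  input=q q $  — expand <C> -> q q
step 7: stack=$ q q  input=q q $  — match q
step 8: stack=$ q  input=q $  — match q
Accept reached after 8 steps.

8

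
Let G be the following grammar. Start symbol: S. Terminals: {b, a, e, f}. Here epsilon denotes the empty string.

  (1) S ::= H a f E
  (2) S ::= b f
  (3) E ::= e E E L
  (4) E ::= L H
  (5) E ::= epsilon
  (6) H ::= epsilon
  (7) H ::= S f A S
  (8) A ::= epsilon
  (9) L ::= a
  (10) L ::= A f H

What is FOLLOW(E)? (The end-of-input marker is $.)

{$, a, b, e, f}

FIRST(A): from A::=epsilon we get {epsilon}. So FIRST(A) = {epsilon}.
FIRST(L): from L::=a we get {a}; from L::=A f H we get {f}. So FIRST(L) = {a, f}.
FIRST(E): from E::=e E E L we get {e}; from E::=L H we get {a, f}; from E::=epsilon we get {epsilon}. So FIRST(E) = {epsilon, a, e, f}.
FIRST(S): from S::=H a f E we get {a, b}; from S::=b f we get {b}. So FIRST(S) = {a, b}.
FIRST(H): from H::=epsilon we get {epsilon}; from H::=S f A S we get {a, b}. So FIRST(H) = {epsilon, a, b}.
FOLLOW(S) includes $ since S is the start symbol.
FOLLOW(A): in H::=S f A S, A is followed by S with FIRST {a, b}; in L::=A f H, A is followed by f H with FIRST {f}. Thus FOLLOW(A) = {a, b, f}.
FOLLOW(S): in H::=S f A S (occurrence 1), S is followed by f A S with FIRST {f}; in H::=S f A S (occurrence 2), the suffix after S is empty, so FOLLOW(S) ⊇ FOLLOW(H) = {$, a, b, e, f}. Thus FOLLOW(S) = {$, a, b, e, f}.
FOLLOW(E): in S::=H a f E, the suffix after E is empty, so FOLLOW(E) ⊇ FOLLOW(S) = {$, a, b, e, f}; in E::=e E E L (occurrence 1), E is followed by E L with FIRST {a, e, f}; in E::=e E E L (occurrence 2), E is followed by L with FIRST {a, f}. Thus FOLLOW(E) = {$, a, b, e, f}.
FOLLOW(L): in E::=e E E L, the suffix after L is empty, so FOLLOW(L) ⊇ FOLLOW(E) = {$, a, b, e, f}; in E::=L H, L is followed by H with FIRST {epsilon, a, b}; in E::=L H, the suffix after L is nullable, so FOLLOW(L) ⊇ FOLLOW(E) = {$, a, b, e, f}. Thus FOLLOW(L) = {$, a, b, e, f}.
FOLLOW(H): in S::=H a f E, H is followed by a f E with FIRST {a}; in E::=L H, the suffix after H is empty, so FOLLOW(H) ⊇ FOLLOW(E) = {$, a, b, e, f}; in L::=A f H, the suffix after H is empty, so FOLLOW(H) ⊇ FOLLOW(L) = {$, a, b, e, f}. Thus FOLLOW(H) = {$, a, b, e, f}.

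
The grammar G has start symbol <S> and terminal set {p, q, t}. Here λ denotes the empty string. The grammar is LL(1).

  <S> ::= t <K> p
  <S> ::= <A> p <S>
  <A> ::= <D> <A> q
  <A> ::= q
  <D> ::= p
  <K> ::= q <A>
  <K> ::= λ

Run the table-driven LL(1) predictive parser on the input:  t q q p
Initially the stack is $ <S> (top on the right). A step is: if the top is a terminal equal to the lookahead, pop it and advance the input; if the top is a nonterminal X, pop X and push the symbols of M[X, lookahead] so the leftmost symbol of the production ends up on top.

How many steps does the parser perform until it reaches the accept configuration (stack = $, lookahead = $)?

     Stack      Input      Action
  1  $ <S>      t q q p $  expand <S> ::= t <K> p
  2  $ p <K> t  t q q p $  match t
  3  $ p <K>    q q p $    expand <K> ::= q <A>
  4  $ p <A> q  q q p $    match q
  5  $ p <A>    q p $      expand <A> ::= q
  6  $ p q      q p $      match q
  7  $ p        p $        match p
Accept reached after 7 steps.

7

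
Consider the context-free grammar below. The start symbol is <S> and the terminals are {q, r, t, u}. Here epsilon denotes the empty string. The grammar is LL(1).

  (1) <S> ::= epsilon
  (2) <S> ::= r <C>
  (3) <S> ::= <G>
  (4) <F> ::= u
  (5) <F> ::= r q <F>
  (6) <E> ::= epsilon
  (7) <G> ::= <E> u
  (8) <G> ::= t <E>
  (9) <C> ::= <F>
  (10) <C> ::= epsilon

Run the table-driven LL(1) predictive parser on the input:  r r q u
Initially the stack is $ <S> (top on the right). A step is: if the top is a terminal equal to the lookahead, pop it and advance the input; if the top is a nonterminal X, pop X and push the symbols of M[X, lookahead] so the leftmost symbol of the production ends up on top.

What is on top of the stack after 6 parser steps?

     Stack      Input      Action
  1  $ <S>      r r q u $  expand <S> ::= r <C>
  2  $ <C> r    r r q u $  match r
  3  $ <C>      r q u $    expand <C> ::= <F>
  4  $ <F>      r q u $    expand <F> ::= r q <F>
  5  $ <F> q r  r q u $    match r
  6  $ <F> q    q u $      match q
Stack after step 6: $ <F> (top = <F>).

<F>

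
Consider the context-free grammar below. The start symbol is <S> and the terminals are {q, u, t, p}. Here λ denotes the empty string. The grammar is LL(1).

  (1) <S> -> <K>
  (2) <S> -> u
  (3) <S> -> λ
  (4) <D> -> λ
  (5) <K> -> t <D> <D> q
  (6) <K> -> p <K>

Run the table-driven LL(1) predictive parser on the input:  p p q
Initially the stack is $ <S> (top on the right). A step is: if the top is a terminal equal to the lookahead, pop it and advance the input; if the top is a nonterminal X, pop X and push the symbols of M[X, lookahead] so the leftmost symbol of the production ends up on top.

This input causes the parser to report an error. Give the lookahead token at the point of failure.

     Stack    Input    Action
  1  $ <S>    p p q $  expand <S> -> <K>
  2  $ <K>    p p q $  expand <K> -> p <K>
  3  $ <K> p  p p q $  match p
  4  $ <K>    p q $    expand <K> -> p <K>
  5  $ <K> p  p q $    match p
  6  $ <K>    q $      error: M[<K>, q] is empty

q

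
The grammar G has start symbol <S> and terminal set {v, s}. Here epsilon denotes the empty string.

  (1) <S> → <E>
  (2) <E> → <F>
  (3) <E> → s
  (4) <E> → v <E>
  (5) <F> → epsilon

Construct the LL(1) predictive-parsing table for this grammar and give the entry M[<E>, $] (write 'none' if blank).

<E> → <F>

FIRST(<F>) = {epsilon}
FIRST(<E>) = {epsilon, s, v}  (via <F>)
FIRST(<S>) = {epsilon, s, v}  (via <E>)
FOLLOW(<S>) includes $ since <S> is the start symbol.
FOLLOW(<S>): <S> appears on no right-hand side. Thus FOLLOW(<S>) = {$}.
FOLLOW(<E>): in <S>→<E>, the suffix after <E> is empty, so FOLLOW(<E>) ⊇ FOLLOW(<S>) = {$}; in <E>→v <E>, the suffix after <E> is empty (adds nothing new). Thus FOLLOW(<E>) = {$}.
For <E> → <F>: FIRST(<F>) = {epsilon}, so it goes in M[<E>, t] for t ∈ {}; since epsilon ∈ FIRST, also for every t ∈ FOLLOW(<E>) = {$}.
For <E> → s: FIRST(s) = {s}, so it goes in M[<E>, t] for t ∈ {s}.
For <E> → v <E>: FIRST(v <E>) = {v}, so it goes in M[<E>, t] for t ∈ {v}.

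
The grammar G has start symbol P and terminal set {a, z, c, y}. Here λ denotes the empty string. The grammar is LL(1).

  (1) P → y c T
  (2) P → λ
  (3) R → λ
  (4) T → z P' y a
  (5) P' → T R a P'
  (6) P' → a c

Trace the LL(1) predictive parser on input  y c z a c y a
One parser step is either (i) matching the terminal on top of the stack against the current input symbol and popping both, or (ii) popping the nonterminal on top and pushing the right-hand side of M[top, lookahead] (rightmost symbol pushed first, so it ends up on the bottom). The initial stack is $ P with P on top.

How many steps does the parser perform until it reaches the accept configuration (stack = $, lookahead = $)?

10

step 1: stack=$ P  input=y c z a c y a $  — expand P → y c T
step 2: stack=$ T c y  input=y c z a c y a $  — match y
step 3: stack=$ T c  input=c z a c y a $  — match c
step 4: stack=$ T  input=z a c y a $  — expand T → z P' y a
step 5: stack=$ a y P' z  input=z a c y a $  — match z
step 6: stack=$ a y P'  input=a c y a $  — expand P' → a c
step 7: stack=$ a y c a  input=a c y a $  — match a
step 8: stack=$ a y c  input=c y a $  — match c
step 9: stack=$ a y  input=y a $  — match y
step 10: stack=$ a  input=a $  — match a
Accept reached after 10 steps.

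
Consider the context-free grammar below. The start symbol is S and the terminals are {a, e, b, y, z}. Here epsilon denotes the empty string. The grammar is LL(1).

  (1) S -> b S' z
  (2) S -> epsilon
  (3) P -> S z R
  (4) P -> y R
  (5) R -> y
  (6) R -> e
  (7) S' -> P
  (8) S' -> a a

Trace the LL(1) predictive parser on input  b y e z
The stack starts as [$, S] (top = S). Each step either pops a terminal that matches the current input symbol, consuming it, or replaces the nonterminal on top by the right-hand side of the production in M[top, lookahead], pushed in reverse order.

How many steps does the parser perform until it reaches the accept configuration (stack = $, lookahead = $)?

8

     Stack     Input      Action
  1  $ S       b y e z $  expand S -> b S' z
  2  $ z S' b  b y e z $  match b
  3  $ z S'    y e z $    expand S' -> P
  4  $ z P     y e z $    expand P -> y R
  5  $ z R y   y e z $    match y
  6  $ z R     e z $      expand R -> e
  7  $ z e     e z $      match e
  8  $ z       z $        match z
Accept reached after 8 steps.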